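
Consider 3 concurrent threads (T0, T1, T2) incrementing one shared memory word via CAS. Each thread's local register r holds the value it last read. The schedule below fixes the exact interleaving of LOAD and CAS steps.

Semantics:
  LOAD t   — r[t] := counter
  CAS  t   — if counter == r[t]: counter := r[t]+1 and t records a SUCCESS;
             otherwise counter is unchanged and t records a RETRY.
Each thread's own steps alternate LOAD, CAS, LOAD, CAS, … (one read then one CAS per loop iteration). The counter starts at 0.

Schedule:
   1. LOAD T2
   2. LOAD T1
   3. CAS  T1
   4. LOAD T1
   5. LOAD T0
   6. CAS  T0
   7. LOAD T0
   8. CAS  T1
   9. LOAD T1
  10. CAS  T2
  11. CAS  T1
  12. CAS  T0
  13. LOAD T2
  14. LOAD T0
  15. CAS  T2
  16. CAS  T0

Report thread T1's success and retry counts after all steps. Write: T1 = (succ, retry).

1. LOAD T2 → mem=0 r[T2]=0 [LOAD]
2. LOAD T1 → mem=0 r[T1]=0 [LOAD]
3. CAS T1 → mem=1 r[T1]=0 [OK]
4. LOAD T1 → mem=1 r[T1]=1 [LOAD]
5. LOAD T0 → mem=1 r[T0]=1 [LOAD]
6. CAS T0 → mem=2 r[T0]=1 [OK]
7. LOAD T0 → mem=2 r[T0]=2 [LOAD]
8. CAS T1 → mem=2 r[T1]=1 [RETRY]
9. LOAD T1 → mem=2 r[T1]=2 [LOAD]
10. CAS T2 → mem=2 r[T2]=0 [RETRY]
11. CAS T1 → mem=3 r[T1]=2 [OK]
12. CAS T0 → mem=3 r[T0]=2 [RETRY]
13. LOAD T2 → mem=3 r[T2]=3 [LOAD]
14. LOAD T0 → mem=3 r[T0]=3 [LOAD]
15. CAS T2 → mem=4 r[T2]=3 [OK]
16. CAS T0 → mem=4 r[T0]=3 [RETRY]

T1 = (2, 1)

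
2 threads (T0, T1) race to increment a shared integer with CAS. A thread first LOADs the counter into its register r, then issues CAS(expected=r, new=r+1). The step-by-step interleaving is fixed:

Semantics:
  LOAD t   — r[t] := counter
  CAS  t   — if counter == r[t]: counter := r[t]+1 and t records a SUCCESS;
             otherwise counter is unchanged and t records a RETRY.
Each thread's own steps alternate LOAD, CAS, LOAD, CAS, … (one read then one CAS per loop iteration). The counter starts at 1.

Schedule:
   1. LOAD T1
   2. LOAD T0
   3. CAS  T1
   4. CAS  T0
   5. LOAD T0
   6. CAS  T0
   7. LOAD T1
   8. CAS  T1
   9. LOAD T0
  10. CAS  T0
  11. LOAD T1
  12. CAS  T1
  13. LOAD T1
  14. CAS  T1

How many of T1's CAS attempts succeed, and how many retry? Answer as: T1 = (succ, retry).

step 1: T1 LOAD ⇒ load; ctr=1 reg=1
step 2: T0 LOAD ⇒ load; ctr=1 reg=1
step 3: T1 CAS ⇒ ok; ctr=2 reg=1
step 4: T0 CAS ⇒ retry; ctr=2 reg=1
step 5: T0 LOAD ⇒ load; ctr=2 reg=2
step 6: T0 CAS ⇒ ok; ctr=3 reg=2
step 7: T1 LOAD ⇒ load; ctr=3 reg=3
step 8: T1 CAS ⇒ ok; ctr=4 reg=3
step 9: T0 LOAD ⇒ load; ctr=4 reg=4
step 10: T0 CAS ⇒ ok; ctr=5 reg=4
step 11: T1 LOAD ⇒ load; ctr=5 reg=5
step 12: T1 CAS ⇒ ok; ctr=6 reg=5
step 13: T1 LOAD ⇒ load; ctr=6 reg=6
step 14: T1 CAS ⇒ ok; ctr=7 reg=6

T1 = (4, 0)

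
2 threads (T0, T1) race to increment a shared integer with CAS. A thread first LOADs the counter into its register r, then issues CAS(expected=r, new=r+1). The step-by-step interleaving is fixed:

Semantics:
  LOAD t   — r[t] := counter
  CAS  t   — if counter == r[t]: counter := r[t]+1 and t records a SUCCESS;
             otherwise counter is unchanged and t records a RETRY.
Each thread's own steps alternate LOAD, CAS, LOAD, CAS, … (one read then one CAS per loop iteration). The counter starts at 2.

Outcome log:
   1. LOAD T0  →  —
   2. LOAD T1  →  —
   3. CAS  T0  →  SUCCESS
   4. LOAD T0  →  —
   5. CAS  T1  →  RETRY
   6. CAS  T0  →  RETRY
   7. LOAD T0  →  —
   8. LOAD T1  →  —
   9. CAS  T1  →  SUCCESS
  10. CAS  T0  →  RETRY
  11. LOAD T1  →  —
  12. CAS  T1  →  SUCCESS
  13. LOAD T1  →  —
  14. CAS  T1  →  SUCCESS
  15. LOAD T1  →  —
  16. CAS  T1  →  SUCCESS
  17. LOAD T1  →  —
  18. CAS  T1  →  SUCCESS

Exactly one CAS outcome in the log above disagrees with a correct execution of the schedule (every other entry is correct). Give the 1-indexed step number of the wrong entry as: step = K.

step = 6

Reference trace:
T0 LOAD — after: cnt=2, r=2 — load
T1 LOAD — after: cnt=2, r=2 — load
T0 CAS — after: cnt=3, r=2 — ok
T0 LOAD — after: cnt=3, r=3 — load
T1 CAS — after: cnt=3, r=2 — retry
T0 CAS — after: cnt=4, r=3 — ok
T0 LOAD — after: cnt=4, r=4 — load
T1 LOAD — after: cnt=4, r=4 — load
T1 CAS — after: cnt=5, r=4 — ok
T0 CAS — after: cnt=5, r=4 — retry
T1 LOAD — after: cnt=5, r=5 — load
T1 CAS — after: cnt=6, r=5 — ok
T1 LOAD — after: cnt=6, r=6 — load
T1 CAS — after: cnt=7, r=6 — ok
T1 LOAD — after: cnt=7, r=7 — load
T1 CAS — after: cnt=8, r=7 — ok
T1 LOAD — after: cnt=8, r=8 — load
T1 CAS — after: cnt=9, r=8 — ok
Flip is step 6.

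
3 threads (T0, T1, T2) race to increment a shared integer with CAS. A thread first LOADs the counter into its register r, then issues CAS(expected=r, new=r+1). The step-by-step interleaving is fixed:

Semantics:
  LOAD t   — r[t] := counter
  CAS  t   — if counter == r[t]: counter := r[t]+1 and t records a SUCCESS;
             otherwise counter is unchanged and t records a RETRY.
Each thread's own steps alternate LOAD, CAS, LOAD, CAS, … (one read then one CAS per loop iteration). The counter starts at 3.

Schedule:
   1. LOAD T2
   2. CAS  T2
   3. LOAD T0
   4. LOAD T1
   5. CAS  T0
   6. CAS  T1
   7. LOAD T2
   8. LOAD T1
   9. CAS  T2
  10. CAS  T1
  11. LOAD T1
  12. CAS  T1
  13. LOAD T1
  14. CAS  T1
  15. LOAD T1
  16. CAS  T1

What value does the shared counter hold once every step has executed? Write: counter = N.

step 1: T2 LOAD ⇒ load; ctr=3 reg=3
step 2: T2 CAS ⇒ ok; ctr=4 reg=3
step 3: T0 LOAD ⇒ load; ctr=4 reg=4
step 4: T1 LOAD ⇒ load; ctr=4 reg=4
step 5: T0 CAS ⇒ ok; ctr=5 reg=4
step 6: T1 CAS ⇒ retry; ctr=5 reg=4
step 7: T2 LOAD ⇒ load; ctr=5 reg=5
step 8: T1 LOAD ⇒ load; ctr=5 reg=5
step 9: T2 CAS ⇒ ok; ctr=6 reg=5
step 10: T1 CAS ⇒ retry; ctr=6 reg=5
step 11: T1 LOAD ⇒ load; ctr=6 reg=6
step 12: T1 CAS ⇒ ok; ctr=7 reg=6
step 13: T1 LOAD ⇒ load; ctr=7 reg=7
step 14: T1 CAS ⇒ ok; ctr=8 reg=7
step 15: T1 LOAD ⇒ load; ctr=8 reg=8
step 16: T1 CAS ⇒ ok; ctr=9 reg=8

counter = 9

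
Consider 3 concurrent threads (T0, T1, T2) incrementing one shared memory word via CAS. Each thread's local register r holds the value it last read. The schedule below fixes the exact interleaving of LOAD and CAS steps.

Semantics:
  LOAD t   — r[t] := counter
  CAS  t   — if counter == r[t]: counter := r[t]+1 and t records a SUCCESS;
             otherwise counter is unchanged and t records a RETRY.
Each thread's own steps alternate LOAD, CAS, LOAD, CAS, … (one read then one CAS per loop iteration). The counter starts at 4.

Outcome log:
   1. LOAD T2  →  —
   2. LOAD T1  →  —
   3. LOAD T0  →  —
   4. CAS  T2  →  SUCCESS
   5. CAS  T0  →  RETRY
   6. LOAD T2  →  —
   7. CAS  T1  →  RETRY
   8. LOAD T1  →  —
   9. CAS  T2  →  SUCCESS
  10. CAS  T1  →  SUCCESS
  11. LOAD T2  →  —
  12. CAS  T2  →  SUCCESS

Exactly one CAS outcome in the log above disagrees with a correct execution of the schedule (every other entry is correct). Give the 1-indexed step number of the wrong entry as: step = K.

Reference trace:
#1 T2 reads 4
#2 T1 reads 4
#3 T0 reads 4
#4 T2 CAS(4→5) writes; counter now 5
#5 T0 CAS(4→5) fails; counter now 5
#6 T2 reads 5
#7 T1 CAS(4→5) fails; counter now 5
#8 T1 reads 5
#9 T2 CAS(5→6) writes; counter now 6
#10 T1 CAS(5→6) fails; counter now 6
#11 T2 reads 6
#12 T2 CAS(6→7) writes; counter now 7
Log disagrees first at step 10.

step = 10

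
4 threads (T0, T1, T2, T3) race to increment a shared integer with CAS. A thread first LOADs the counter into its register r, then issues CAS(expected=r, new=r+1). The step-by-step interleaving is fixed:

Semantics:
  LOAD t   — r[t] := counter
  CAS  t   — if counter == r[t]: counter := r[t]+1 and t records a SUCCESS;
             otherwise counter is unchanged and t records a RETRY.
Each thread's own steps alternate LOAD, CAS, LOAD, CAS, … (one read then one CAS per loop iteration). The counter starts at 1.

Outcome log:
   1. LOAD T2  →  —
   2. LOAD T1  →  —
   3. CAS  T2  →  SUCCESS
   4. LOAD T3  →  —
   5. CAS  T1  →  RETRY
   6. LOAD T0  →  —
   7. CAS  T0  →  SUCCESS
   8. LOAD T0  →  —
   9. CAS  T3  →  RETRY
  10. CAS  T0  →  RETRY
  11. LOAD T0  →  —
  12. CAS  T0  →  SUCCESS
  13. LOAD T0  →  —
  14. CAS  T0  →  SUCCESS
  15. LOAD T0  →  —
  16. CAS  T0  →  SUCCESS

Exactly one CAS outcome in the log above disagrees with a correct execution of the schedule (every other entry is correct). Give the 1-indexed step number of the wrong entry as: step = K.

step = 10

Correct run:
[1] T2.load  rd  (counter 1, T2.r 1)
[2] T1.load  rd  (counter 1, T1.r 1)
[3] T2.cas  hit  (counter 2, T2.r 1)
[4] T3.load  rd  (counter 2, T3.r 2)
[5] T1.cas  miss  (counter 2, T1.r 1)
[6] T0.load  rd  (counter 2, T0.r 2)
[7] T0.cas  hit  (counter 3, T0.r 2)
[8] T0.load  rd  (counter 3, T0.r 3)
[9] T3.cas  miss  (counter 3, T3.r 2)
[10] T0.cas  hit  (counter 4, T0.r 3)
[11] T0.load  rd  (counter 4, T0.r 4)
[12] T0.cas  hit  (counter 5, T0.r 4)
[13] T0.load  rd  (counter 5, T0.r 5)
[14] T0.cas  hit  (counter 6, T0.r 5)
[15] T0.load  rd  (counter 6, T0.r 6)
[16] T0.cas  hit  (counter 7, T0.r 6)
Log disagrees first at step 10.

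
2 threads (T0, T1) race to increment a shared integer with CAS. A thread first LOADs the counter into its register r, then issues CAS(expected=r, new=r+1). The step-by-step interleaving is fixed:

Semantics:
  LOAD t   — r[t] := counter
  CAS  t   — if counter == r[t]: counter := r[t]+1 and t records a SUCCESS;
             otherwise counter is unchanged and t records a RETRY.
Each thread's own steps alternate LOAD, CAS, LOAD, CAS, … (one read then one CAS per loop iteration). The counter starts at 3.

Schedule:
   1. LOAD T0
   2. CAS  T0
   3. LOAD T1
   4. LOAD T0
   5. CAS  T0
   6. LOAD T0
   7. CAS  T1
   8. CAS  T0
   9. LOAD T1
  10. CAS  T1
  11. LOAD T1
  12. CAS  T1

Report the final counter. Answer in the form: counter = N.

#1 T0 reads 3
#2 T0 CAS(3→4) writes; counter now 4
#3 T1 reads 4
#4 T0 reads 4
#5 T0 CAS(4→5) writes; counter now 5
#6 T0 reads 5
#7 T1 CAS(4→5) fails; counter now 5
#8 T0 CAS(5→6) writes; counter now 6
#9 T1 reads 6
#10 T1 CAS(6→7) writes; counter now 7
#11 T1 reads 7
#12 T1 CAS(7→8) writes; counter now 8

counter = 8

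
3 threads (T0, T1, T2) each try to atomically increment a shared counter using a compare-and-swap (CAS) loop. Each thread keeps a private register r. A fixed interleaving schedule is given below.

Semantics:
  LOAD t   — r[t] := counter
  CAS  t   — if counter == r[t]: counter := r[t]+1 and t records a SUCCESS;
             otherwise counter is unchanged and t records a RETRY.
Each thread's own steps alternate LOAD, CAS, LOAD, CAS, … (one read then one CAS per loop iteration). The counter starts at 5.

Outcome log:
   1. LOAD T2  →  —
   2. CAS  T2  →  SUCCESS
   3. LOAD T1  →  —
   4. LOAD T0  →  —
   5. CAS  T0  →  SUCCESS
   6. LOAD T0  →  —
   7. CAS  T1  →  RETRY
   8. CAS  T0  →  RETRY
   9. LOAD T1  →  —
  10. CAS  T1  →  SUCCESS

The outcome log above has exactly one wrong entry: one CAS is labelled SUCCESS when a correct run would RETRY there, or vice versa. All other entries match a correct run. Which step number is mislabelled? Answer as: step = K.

step = 8

Reference trace:
T2 LOAD — after: cnt=5, r=5 — load
T2 CAS — after: cnt=6, r=5 — ok
T1 LOAD — after: cnt=6, r=6 — load
T0 LOAD — after: cnt=6, r=6 — load
T0 CAS — after: cnt=7, r=6 — ok
T0 LOAD — after: cnt=7, r=7 — load
T1 CAS — after: cnt=7, r=6 — retry
T0 CAS — after: cnt=8, r=7 — ok
T1 LOAD — after: cnt=8, r=8 — load
T1 CAS — after: cnt=9, r=8 — ok
Mismatch at 8.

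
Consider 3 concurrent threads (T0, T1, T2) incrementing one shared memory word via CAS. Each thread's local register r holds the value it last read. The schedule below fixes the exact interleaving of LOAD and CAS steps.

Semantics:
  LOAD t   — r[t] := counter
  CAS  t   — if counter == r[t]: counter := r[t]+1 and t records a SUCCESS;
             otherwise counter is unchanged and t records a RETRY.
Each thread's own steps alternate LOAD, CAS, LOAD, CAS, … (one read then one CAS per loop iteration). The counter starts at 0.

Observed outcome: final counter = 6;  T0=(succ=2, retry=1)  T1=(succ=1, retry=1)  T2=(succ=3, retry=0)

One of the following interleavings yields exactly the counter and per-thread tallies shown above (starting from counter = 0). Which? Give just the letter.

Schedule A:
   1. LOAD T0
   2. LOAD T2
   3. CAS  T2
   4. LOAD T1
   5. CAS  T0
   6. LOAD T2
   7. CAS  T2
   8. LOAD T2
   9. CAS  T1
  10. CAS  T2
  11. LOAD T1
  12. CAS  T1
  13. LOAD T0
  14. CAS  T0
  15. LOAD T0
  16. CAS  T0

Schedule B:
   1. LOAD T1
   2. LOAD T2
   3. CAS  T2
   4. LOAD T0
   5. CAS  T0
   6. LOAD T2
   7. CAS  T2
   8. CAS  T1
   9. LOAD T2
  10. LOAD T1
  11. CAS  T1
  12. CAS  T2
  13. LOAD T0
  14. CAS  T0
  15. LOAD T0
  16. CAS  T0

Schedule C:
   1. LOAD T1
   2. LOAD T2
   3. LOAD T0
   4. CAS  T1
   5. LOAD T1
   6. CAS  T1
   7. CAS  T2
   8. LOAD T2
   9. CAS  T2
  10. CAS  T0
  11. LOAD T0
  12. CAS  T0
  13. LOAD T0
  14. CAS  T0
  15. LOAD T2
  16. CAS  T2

Run A:
step 1: T0 LOAD ⇒ load; ctr=0 reg=0
step 2: T2 LOAD ⇒ load; ctr=0 reg=0
step 3: T2 CAS ⇒ ok; ctr=1 reg=0
step 4: T1 LOAD ⇒ load; ctr=1 reg=1
step 5: T0 CAS ⇒ retry; ctr=1 reg=0
step 6: T2 LOAD ⇒ load; ctr=1 reg=1
step 7: T2 CAS ⇒ ok; ctr=2 reg=1
step 8: T2 LOAD ⇒ load; ctr=2 reg=2
step 9: T1 CAS ⇒ retry; ctr=2 reg=1
step 10: T2 CAS ⇒ ok; ctr=3 reg=2
step 11: T1 LOAD ⇒ load; ctr=3 reg=3
step 12: T1 CAS ⇒ ok; ctr=4 reg=3
step 13: T0 LOAD ⇒ load; ctr=4 reg=4
step 14: T0 CAS ⇒ ok; ctr=5 reg=4
step 15: T0 LOAD ⇒ load; ctr=5 reg=5
step 16: T0 CAS ⇒ ok; ctr=6 reg=5

A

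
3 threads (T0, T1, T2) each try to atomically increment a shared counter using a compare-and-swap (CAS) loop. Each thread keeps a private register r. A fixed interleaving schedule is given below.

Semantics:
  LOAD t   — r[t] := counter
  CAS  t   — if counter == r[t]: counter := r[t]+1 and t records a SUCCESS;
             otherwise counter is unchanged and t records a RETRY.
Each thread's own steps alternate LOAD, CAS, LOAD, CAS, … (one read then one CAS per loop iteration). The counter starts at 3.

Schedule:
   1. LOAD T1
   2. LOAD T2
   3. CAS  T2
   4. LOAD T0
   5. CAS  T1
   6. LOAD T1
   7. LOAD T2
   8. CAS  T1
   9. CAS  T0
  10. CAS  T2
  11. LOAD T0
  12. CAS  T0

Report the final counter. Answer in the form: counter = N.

counter = 6

#1 T1 reads 3
#2 T2 reads 3
#3 T2 CAS(3→4) writes; counter now 4
#4 T0 reads 4
#5 T1 CAS(3→4) fails; counter now 4
#6 T1 reads 4
#7 T2 reads 4
#8 T1 CAS(4→5) writes; counter now 5
#9 T0 CAS(4→5) fails; counter now 5
#10 T2 CAS(4→5) fails; counter now 5
#11 T0 reads 5
#12 T0 CAS(5→6) writes; counter now 6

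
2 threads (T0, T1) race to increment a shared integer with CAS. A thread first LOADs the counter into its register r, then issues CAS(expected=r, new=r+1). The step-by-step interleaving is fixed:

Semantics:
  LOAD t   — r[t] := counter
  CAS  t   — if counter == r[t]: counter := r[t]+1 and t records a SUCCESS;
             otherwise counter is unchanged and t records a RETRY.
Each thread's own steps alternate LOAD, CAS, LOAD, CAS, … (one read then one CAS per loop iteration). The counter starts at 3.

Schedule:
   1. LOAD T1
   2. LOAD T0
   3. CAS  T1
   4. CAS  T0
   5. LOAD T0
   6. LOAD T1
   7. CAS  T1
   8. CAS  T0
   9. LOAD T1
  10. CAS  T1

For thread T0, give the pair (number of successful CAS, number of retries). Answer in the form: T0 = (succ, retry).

step 1: T1 LOAD ⇒ load; ctr=3 reg=3
step 2: T0 LOAD ⇒ load; ctr=3 reg=3
step 3: T1 CAS ⇒ ok; ctr=4 reg=3
step 4: T0 CAS ⇒ retry; ctr=4 reg=3
step 5: T0 LOAD ⇒ load; ctr=4 reg=4
step 6: T1 LOAD ⇒ load; ctr=4 reg=4
step 7: T1 CAS ⇒ ok; ctr=5 reg=4
step 8: T0 CAS ⇒ retry; ctr=5 reg=4
step 9: T1 LOAD ⇒ load; ctr=5 reg=5
step 10: T1 CAS ⇒ ok; ctr=6 reg=5

T0 = (0, 2)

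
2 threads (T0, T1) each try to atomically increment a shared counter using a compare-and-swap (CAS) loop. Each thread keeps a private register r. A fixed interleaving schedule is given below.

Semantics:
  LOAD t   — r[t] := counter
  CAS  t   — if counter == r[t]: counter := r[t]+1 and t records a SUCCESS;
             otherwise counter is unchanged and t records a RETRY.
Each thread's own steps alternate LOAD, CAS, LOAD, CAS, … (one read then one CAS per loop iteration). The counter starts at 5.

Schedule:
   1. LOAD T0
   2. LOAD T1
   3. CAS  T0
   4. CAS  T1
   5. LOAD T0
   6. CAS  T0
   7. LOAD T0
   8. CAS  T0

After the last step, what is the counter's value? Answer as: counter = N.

counter = 8

step 1: T0 LOAD ⇒ load; ctr=5 reg=5
step 2: T1 LOAD ⇒ load; ctr=5 reg=5
step 3: T0 CAS ⇒ ok; ctr=6 reg=5
step 4: T1 CAS ⇒ retry; ctr=6 reg=5
step 5: T0 LOAD ⇒ load; ctr=6 reg=6
step 6: T0 CAS ⇒ ok; ctr=7 reg=6
step 7: T0 LOAD ⇒ load; ctr=7 reg=7
step 8: T0 CAS ⇒ ok; ctr=8 reg=7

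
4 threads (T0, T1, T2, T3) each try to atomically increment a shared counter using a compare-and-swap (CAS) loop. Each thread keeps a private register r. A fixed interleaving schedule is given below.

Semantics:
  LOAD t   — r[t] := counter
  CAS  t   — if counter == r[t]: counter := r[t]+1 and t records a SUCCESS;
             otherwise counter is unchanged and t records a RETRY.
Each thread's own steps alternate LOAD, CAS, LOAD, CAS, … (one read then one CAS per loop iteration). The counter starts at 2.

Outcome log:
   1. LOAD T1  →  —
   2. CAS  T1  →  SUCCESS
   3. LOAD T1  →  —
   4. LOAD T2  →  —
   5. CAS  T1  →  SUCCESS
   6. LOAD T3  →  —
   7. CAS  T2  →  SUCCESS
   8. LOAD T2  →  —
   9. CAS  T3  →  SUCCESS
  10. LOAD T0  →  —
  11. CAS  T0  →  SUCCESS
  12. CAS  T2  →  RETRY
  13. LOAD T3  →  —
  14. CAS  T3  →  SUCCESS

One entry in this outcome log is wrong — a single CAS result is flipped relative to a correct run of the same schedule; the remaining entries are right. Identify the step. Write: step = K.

Reference trace:
[1] T1.load  rd  (counter 2, T1.r 2)
[2] T1.cas  hit  (counter 3, T1.r 2)
[3] T1.load  rd  (counter 3, T1.r 3)
[4] T2.load  rd  (counter 3, T2.r 3)
[5] T1.cas  hit  (counter 4, T1.r 3)
[6] T3.load  rd  (counter 4, T3.r 4)
[7] T2.cas  miss  (counter 4, T2.r 3)
[8] T2.load  rd  (counter 4, T2.r 4)
[9] T3.cas  hit  (counter 5, T3.r 4)
[10] T0.load  rd  (counter 5, T0.r 5)
[11] T0.cas  hit  (counter 6, T0.r 5)
[12] T2.cas  miss  (counter 6, T2.r 4)
[13] T3.load  rd  (counter 6, T3.r 6)
[14] T3.cas  hit  (counter 7, T3.r 6)
Log disagrees first at step 7.

step = 7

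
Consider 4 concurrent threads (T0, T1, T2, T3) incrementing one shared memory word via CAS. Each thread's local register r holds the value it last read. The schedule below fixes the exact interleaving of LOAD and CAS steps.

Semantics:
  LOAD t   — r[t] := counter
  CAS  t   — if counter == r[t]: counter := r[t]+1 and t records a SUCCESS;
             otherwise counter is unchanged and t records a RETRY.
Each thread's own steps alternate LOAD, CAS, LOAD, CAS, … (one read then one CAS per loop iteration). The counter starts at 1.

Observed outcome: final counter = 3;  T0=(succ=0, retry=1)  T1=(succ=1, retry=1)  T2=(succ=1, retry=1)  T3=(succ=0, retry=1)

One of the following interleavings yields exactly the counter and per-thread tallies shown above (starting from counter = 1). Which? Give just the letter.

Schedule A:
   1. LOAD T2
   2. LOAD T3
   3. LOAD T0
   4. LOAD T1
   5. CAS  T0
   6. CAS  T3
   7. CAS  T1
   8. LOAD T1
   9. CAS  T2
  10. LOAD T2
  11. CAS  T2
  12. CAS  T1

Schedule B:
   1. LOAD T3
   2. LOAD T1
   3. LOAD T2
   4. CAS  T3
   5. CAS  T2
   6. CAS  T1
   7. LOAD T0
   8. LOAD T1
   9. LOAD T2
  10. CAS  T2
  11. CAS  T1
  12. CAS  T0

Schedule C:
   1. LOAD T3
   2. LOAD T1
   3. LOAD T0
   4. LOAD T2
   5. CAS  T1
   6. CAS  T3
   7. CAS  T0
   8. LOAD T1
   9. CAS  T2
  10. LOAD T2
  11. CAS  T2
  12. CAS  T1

Tracing schedule C:
1. LOAD T3 → mem=1 r[T3]=1 [LOAD]
2. LOAD T1 → mem=1 r[T1]=1 [LOAD]
3. LOAD T0 → mem=1 r[T0]=1 [LOAD]
4. LOAD T2 → mem=1 r[T2]=1 [LOAD]
5. CAS T1 → mem=2 r[T1]=1 [OK]
6. CAS T3 → mem=2 r[T3]=1 [RETRY]
7. CAS T0 → mem=2 r[T0]=1 [RETRY]
8. LOAD T1 → mem=2 r[T1]=2 [LOAD]
9. CAS T2 → mem=2 r[T2]=1 [RETRY]
10. LOAD T2 → mem=2 r[T2]=2 [LOAD]
11. CAS T2 → mem=3 r[T2]=2 [OK]
12. CAS T1 → mem=3 r[T1]=2 [RETRY]

C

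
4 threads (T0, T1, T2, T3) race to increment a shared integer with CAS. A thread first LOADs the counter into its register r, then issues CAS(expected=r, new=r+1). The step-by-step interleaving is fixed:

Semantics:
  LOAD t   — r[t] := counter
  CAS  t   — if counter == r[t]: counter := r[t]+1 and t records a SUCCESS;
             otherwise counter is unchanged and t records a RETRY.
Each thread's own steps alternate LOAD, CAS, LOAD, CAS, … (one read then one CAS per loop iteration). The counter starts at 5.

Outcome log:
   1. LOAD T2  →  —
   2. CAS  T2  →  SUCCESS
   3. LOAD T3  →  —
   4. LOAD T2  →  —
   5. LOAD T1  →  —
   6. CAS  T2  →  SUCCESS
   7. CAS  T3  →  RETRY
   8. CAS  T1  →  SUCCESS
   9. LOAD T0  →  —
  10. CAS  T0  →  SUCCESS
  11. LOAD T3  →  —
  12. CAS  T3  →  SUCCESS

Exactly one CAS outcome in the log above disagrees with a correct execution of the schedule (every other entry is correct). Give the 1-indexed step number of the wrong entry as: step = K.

step = 8

Reference trace:
#1 T2 reads 5
#2 T2 CAS(5→6) writes; counter now 6
#3 T3 reads 6
#4 T2 reads 6
#5 T1 reads 6
#6 T2 CAS(6→7) writes; counter now 7
#7 T3 CAS(6→7) fails; counter now 7
#8 T1 CAS(6→7) fails; counter now 7
#9 T0 reads 7
#10 T0 CAS(7→8) writes; counter now 8
#11 T3 reads 8
#12 T3 CAS(8→9) writes; counter now 9
Mismatch at 8.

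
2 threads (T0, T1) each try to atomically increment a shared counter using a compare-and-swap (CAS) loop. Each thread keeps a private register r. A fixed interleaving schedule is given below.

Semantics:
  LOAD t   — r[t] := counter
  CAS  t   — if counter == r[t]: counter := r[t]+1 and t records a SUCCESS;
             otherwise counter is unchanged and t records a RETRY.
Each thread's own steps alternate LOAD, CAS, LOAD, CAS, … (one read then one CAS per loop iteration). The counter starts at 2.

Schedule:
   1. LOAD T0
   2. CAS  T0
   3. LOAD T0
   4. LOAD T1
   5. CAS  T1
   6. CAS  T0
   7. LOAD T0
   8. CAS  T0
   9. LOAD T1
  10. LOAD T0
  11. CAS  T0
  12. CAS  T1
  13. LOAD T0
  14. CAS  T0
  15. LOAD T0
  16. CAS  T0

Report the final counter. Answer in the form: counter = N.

counter = 8

#1 T0 reads 2
#2 T0 CAS(2→3) writes; counter now 3
#3 T0 reads 3
#4 T1 reads 3
#5 T1 CAS(3→4) writes; counter now 4
#6 T0 CAS(3→4) fails; counter now 4
#7 T0 reads 4
#8 T0 CAS(4→5) writes; counter now 5
#9 T1 reads 5
#10 T0 reads 5
#11 T0 CAS(5→6) writes; counter now 6
#12 T1 CAS(5→6) fails; counter now 6
#13 T0 reads 6
#14 T0 CAS(6→7) writes; counter now 7
#15 T0 reads 7
#16 T0 CAS(7→8) writes; counter now 8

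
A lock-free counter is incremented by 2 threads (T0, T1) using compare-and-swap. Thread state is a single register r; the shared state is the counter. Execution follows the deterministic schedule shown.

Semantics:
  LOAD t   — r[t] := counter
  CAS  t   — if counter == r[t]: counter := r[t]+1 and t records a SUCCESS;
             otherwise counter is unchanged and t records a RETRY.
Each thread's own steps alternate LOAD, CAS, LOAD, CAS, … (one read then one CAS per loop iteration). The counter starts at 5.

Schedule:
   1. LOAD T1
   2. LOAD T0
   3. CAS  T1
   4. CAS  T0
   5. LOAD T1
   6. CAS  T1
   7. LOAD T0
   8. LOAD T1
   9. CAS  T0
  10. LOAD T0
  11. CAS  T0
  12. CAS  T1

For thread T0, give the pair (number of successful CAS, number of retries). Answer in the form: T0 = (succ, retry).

step 1: T1 LOAD ⇒ load; ctr=5 reg=5
step 2: T0 LOAD ⇒ load; ctr=5 reg=5
step 3: T1 CAS ⇒ ok; ctr=6 reg=5
step 4: T0 CAS ⇒ retry; ctr=6 reg=5
step 5: T1 LOAD ⇒ load; ctr=6 reg=6
step 6: T1 CAS ⇒ ok; ctr=7 reg=6
step 7: T0 LOAD ⇒ load; ctr=7 reg=7
step 8: T1 LOAD ⇒ load; ctr=7 reg=7
step 9: T0 CAS ⇒ ok; ctr=8 reg=7
step 10: T0 LOAD ⇒ load; ctr=8 reg=8
step 11: T0 CAS ⇒ ok; ctr=9 reg=8
step 12: T1 CAS ⇒ retry; ctr=9 reg=7

T0 = (2, 1)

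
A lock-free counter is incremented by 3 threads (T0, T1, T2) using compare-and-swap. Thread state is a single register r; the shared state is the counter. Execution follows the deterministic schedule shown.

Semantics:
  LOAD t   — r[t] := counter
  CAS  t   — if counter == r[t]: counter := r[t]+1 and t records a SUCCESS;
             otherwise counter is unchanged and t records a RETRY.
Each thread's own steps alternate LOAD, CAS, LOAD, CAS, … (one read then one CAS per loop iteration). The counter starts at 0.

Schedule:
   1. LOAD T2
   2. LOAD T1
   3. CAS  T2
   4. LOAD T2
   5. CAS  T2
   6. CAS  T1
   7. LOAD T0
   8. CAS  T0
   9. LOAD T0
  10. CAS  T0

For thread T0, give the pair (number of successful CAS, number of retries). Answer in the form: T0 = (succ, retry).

T0 = (2, 0)

#1 T2 reads 0
#2 T1 reads 0
#3 T2 CAS(0→1) writes; counter now 1
#4 T2 reads 1
#5 T2 CAS(1→2) writes; counter now 2
#6 T1 CAS(0→1) fails; counter now 2
#7 T0 reads 2
#8 T0 CAS(2→3) writes; counter now 3
#9 T0 reads 3
#10 T0 CAS(3→4) writes; counter now 4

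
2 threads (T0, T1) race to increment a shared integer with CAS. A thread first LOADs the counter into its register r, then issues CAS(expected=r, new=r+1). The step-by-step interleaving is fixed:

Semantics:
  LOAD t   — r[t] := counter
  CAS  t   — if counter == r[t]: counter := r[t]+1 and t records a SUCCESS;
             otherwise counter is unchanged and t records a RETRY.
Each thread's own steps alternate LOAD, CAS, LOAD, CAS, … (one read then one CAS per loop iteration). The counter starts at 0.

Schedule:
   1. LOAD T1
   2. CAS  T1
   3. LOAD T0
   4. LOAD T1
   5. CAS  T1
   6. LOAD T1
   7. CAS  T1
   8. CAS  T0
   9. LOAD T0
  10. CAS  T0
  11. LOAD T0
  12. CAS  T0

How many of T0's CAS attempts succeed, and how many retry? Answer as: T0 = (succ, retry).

step 1: T1 LOAD ⇒ load; ctr=0 reg=0
step 2: T1 CAS ⇒ ok; ctr=1 reg=0
step 3: T0 LOAD ⇒ load; ctr=1 reg=1
step 4: T1 LOAD ⇒ load; ctr=1 reg=1
step 5: T1 CAS ⇒ ok; ctr=2 reg=1
step 6: T1 LOAD ⇒ load; ctr=2 reg=2
step 7: T1 CAS ⇒ ok; ctr=3 reg=2
step 8: T0 CAS ⇒ retry; ctr=3 reg=1
step 9: T0 LOAD ⇒ load; ctr=3 reg=3
step 10: T0 CAS ⇒ ok; ctr=4 reg=3
step 11: T0 LOAD ⇒ load; ctr=4 reg=4
step 12: T0 CAS ⇒ ok; ctr=5 reg=4

T0 = (2, 1)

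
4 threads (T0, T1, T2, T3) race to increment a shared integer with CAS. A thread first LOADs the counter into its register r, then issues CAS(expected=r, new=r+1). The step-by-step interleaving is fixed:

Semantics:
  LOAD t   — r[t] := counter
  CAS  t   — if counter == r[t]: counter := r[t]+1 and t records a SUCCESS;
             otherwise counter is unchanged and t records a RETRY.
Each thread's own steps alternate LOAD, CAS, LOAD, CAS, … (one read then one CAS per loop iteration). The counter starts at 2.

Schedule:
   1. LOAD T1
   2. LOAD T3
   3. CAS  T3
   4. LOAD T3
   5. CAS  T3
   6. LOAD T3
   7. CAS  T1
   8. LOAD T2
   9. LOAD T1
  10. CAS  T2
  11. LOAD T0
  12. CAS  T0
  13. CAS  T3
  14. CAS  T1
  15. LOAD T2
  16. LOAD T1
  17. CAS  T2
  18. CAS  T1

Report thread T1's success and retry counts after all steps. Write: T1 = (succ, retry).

T1 = (0, 3)

T1 LOAD — after: cnt=2, r=2 — load
T3 LOAD — after: cnt=2, r=2 — load
T3 CAS — after: cnt=3, r=2 — ok
T3 LOAD — after: cnt=3, r=3 — load
T3 CAS — after: cnt=4, r=3 — ok
T3 LOAD — after: cnt=4, r=4 — load
T1 CAS — after: cnt=4, r=2 — retry
T2 LOAD — after: cnt=4, r=4 — load
T1 LOAD — after: cnt=4, r=4 — load
T2 CAS — after: cnt=5, r=4 — ok
T0 LOAD — after: cnt=5, r=5 — load
T0 CAS — after: cnt=6, r=5 — ok
T3 CAS — after: cnt=6, r=4 — retry
T1 CAS — after: cnt=6, r=4 — retry
T2 LOAD — after: cnt=6, r=6 — load
T1 LOAD — after: cnt=6, r=6 — load
T2 CAS — after: cnt=7, r=6 — ok
T1 CAS — after: cnt=7, r=6 — retry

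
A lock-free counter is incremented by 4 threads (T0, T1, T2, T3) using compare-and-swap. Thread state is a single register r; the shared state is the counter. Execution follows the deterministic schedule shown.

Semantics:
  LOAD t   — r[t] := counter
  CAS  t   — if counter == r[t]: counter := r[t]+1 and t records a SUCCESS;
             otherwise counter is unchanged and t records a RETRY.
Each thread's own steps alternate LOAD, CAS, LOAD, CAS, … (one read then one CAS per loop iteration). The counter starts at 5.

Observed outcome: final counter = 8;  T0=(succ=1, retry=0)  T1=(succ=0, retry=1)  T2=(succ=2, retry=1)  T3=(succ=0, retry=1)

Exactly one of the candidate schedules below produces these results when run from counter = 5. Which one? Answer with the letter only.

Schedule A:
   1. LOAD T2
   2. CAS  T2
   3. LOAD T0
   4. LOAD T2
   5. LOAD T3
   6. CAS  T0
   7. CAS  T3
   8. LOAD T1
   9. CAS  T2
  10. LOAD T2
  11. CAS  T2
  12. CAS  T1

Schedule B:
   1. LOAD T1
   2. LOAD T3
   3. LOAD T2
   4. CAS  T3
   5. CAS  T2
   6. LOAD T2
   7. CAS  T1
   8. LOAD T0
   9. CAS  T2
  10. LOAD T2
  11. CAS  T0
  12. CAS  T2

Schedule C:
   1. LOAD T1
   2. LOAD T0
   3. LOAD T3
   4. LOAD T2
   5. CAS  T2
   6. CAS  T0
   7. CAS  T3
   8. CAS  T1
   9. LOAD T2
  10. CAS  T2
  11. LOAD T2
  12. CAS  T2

Simulating candidate A:
step 1: T2 LOAD ⇒ load; ctr=5 reg=5
step 2: T2 CAS ⇒ ok; ctr=6 reg=5
step 3: T0 LOAD ⇒ load; ctr=6 reg=6
step 4: T2 LOAD ⇒ load; ctr=6 reg=6
step 5: T3 LOAD ⇒ load; ctr=6 reg=6
step 6: T0 CAS ⇒ ok; ctr=7 reg=6
step 7: T3 CAS ⇒ retry; ctr=7 reg=6
step 8: T1 LOAD ⇒ load; ctr=7 reg=7
step 9: T2 CAS ⇒ retry; ctr=7 reg=6
step 10: T2 LOAD ⇒ load; ctr=7 reg=7
step 11: T2 CAS ⇒ ok; ctr=8 reg=7
step 12: T1 CAS ⇒ retry; ctr=8 reg=7

A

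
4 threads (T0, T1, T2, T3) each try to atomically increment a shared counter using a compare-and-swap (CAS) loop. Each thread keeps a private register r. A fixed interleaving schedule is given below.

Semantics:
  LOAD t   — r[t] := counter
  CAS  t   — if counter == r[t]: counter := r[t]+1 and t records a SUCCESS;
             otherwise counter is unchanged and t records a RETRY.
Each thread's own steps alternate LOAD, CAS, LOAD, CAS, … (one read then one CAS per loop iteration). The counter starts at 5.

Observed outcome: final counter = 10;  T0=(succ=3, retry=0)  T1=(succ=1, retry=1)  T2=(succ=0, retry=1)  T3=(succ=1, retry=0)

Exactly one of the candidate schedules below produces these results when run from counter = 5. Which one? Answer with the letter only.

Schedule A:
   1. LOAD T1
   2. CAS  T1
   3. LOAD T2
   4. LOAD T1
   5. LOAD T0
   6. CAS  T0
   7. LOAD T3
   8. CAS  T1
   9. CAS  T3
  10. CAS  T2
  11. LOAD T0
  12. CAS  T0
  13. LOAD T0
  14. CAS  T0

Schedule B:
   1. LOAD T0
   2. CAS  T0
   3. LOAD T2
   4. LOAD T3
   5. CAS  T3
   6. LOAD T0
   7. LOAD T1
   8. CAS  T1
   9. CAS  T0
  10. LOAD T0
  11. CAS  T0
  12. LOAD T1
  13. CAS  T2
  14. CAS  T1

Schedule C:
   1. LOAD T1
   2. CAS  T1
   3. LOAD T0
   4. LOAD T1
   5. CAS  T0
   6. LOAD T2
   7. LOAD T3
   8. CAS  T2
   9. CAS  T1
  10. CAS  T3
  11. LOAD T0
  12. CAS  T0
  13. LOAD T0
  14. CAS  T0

A

Run A:
[1] T1.load  rd  (counter 5, T1.r 5)
[2] T1.cas  hit  (counter 6, T1.r 5)
[3] T2.load  rd  (counter 6, T2.r 6)
[4] T1.load  rd  (counter 6, T1.r 6)
[5] T0.load  rd  (counter 6, T0.r 6)
[6] T0.cas  hit  (counter 7, T0.r 6)
[7] T3.load  rd  (counter 7, T3.r 7)
[8] T1.cas  miss  (counter 7, T1.r 6)
[9] T3.cas  hit  (counter 8, T3.r 7)
[10] T2.cas  miss  (counter 8, T2.r 6)
[11] T0.load  rd  (counter 8, T0.r 8)
[12] T0.cas  hit  (counter 9, T0.r 8)
[13] T0.load  rd  (counter 9, T0.r 9)
[14] T0.cas  hit  (counter 10, T0.r 9)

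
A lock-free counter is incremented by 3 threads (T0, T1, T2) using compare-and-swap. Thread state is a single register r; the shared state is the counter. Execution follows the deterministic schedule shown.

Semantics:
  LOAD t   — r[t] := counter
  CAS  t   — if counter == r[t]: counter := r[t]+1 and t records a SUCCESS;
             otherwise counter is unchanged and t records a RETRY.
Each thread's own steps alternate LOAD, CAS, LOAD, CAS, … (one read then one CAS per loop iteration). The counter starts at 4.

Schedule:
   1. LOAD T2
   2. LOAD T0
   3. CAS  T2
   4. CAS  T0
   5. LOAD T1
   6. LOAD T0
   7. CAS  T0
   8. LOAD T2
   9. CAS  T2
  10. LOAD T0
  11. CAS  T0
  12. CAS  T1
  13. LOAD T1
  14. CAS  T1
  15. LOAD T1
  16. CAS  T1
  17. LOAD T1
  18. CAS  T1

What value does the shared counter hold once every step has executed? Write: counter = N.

[1] T2.load  rd  (counter 4, T2.r 4)
[2] T0.load  rd  (counter 4, T0.r 4)
[3] T2.cas  hit  (counter 5, T2.r 4)
[4] T0.cas  miss  (counter 5, T0.r 4)
[5] T1.load  rd  (counter 5, T1.r 5)
[6] T0.load  rd  (counter 5, T0.r 5)
[7] T0.cas  hit  (counter 6, T0.r 5)
[8] T2.load  rd  (counter 6, T2.r 6)
[9] T2.cas  hit  (counter 7, T2.r 6)
[10] T0.load  rd  (counter 7, T0.r 7)
[11] T0.cas  hit  (counter 8, T0.r 7)
[12] T1.cas  miss  (counter 8, T1.r 5)
[13] T1.load  rd  (counter 8, T1.r 8)
[14] T1.cas  hit  (counter 9, T1.r 8)
[15] T1.load  rd  (counter 9, T1.r 9)
[16] T1.cas  hit  (counter 10, T1.r 9)
[17] T1.load  rd  (counter 10, T1.r 10)
[18] T1.cas  hit  (counter 11, T1.r 10)

counter = 11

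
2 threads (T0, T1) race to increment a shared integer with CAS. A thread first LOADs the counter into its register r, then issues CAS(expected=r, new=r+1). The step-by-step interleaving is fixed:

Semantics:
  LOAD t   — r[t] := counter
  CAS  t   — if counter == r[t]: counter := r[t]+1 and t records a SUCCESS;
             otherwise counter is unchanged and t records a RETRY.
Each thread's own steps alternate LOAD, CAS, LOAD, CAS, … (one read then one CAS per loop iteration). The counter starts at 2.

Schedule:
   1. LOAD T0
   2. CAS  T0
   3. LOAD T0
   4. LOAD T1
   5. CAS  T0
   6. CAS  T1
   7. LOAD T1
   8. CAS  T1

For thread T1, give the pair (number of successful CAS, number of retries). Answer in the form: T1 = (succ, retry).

[1] T0.load  rd  (counter 2, T0.r 2)
[2] T0.cas  hit  (counter 3, T0.r 2)
[3] T0.load  rd  (counter 3, T0.r 3)
[4] T1.load  rd  (counter 3, T1.r 3)
[5] T0.cas  hit  (counter 4, T0.r 3)
[6] T1.cas  miss  (counter 4, T1.r 3)
[7] T1.load  rd  (counter 4, T1.r 4)
[8] T1.cas  hit  (counter 5, T1.r 4)

T1 = (1, 1)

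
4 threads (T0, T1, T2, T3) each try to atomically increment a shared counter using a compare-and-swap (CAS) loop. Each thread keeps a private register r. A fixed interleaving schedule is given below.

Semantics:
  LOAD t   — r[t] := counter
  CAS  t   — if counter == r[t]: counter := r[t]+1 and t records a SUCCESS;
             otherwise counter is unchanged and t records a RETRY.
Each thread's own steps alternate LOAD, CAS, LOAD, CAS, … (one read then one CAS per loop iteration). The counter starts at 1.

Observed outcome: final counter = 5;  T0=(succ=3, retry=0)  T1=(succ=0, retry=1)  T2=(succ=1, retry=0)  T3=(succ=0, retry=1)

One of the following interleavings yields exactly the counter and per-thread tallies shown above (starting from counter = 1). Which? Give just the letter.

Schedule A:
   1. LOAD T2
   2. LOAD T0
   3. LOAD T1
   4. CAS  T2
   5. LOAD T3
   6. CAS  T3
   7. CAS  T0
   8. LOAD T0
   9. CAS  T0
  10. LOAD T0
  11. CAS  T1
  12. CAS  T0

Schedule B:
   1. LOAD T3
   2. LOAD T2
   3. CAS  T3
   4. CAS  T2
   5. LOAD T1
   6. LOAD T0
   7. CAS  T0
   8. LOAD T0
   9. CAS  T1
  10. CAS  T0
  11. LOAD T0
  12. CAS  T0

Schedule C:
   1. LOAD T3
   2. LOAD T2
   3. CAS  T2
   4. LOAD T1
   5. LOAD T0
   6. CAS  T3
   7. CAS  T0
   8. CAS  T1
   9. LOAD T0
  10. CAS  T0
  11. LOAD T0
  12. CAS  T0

C

Run C:
T3 LOAD — after: cnt=1, r=1 — load
T2 LOAD — after: cnt=1, r=1 — load
T2 CAS — after: cnt=2, r=1 — ok
T1 LOAD — after: cnt=2, r=2 — load
T0 LOAD — after: cnt=2, r=2 — load
T3 CAS — after: cnt=2, r=1 — retry
T0 CAS — after: cnt=3, r=2 — ok
T1 CAS — after: cnt=3, r=2 — retry
T0 LOAD — after: cnt=3, r=3 — load
T0 CAS — after: cnt=4, r=3 — ok
T0 LOAD — after: cnt=4, r=4 — load
T0 CAS — after: cnt=5, r=4 — ok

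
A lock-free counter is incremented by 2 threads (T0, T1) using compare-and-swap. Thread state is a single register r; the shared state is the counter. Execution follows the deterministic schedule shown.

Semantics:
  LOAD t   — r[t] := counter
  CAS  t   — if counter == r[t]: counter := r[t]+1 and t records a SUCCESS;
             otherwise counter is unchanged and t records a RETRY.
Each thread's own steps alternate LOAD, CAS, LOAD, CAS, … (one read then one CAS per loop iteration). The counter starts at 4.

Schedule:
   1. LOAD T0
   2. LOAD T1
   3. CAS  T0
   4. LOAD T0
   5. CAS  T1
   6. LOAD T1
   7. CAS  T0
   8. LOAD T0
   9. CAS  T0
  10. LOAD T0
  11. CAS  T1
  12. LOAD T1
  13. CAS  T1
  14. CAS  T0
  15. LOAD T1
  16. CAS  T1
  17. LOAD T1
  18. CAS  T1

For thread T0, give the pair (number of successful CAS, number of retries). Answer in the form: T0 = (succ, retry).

1. LOAD T0 → mem=4 r[T0]=4 [LOAD]
2. LOAD T1 → mem=4 r[T1]=4 [LOAD]
3. CAS T0 → mem=5 r[T0]=4 [OK]
4. LOAD T0 → mem=5 r[T0]=5 [LOAD]
5. CAS T1 → mem=5 r[T1]=4 [RETRY]
6. LOAD T1 → mem=5 r[T1]=5 [LOAD]
7. CAS T0 → mem=6 r[T0]=5 [OK]
8. LOAD T0 → mem=6 r[T0]=6 [LOAD]
9. CAS T0 → mem=7 r[T0]=6 [OK]
10. LOAD T0 → mem=7 r[T0]=7 [LOAD]
11. CAS T1 → mem=7 r[T1]=5 [RETRY]
12. LOAD T1 → mem=7 r[T1]=7 [LOAD]
13. CAS T1 → mem=8 r[T1]=7 [OK]
14. CAS T0 → mem=8 r[T0]=7 [RETRY]
15. LOAD T1 → mem=8 r[T1]=8 [LOAD]
16. CAS T1 → mem=9 r[T1]=8 [OK]
17. LOAD T1 → mem=9 r[T1]=9 [LOAD]
18. CAS T1 → mem=10 r[T1]=9 [OK]

T0 = (3, 1)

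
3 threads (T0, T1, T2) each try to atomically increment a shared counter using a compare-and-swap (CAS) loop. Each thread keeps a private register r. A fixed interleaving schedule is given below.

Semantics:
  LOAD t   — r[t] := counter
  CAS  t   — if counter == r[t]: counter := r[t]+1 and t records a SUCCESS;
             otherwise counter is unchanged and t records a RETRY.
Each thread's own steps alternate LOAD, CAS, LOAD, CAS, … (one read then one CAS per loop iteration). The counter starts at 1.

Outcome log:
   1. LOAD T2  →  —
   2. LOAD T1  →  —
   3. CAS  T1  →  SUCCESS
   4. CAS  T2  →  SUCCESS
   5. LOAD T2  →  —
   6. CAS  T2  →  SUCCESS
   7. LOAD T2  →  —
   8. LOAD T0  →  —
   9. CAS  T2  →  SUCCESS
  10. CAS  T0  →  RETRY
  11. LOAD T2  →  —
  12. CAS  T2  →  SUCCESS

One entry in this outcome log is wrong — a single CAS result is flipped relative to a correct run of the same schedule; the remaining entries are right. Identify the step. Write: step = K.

step = 4

Re-executing:
T2 LOAD — after: cnt=1, r=1 — load
T1 LOAD — after: cnt=1, r=1 — load
T1 CAS — after: cnt=2, r=1 — ok
T2 CAS — after: cnt=2, r=1 — retry
T2 LOAD — after: cnt=2, r=2 — load
T2 CAS — after: cnt=3, r=2 — ok
T2 LOAD — after: cnt=3, r=3 — load
T0 LOAD — after: cnt=3, r=3 — load
T2 CAS — after: cnt=4, r=3 — ok
T0 CAS — after: cnt=4, r=3 — retry
T2 LOAD — after: cnt=4, r=4 — load
T2 CAS — after: cnt=5, r=4 — ok
Mismatch at 4.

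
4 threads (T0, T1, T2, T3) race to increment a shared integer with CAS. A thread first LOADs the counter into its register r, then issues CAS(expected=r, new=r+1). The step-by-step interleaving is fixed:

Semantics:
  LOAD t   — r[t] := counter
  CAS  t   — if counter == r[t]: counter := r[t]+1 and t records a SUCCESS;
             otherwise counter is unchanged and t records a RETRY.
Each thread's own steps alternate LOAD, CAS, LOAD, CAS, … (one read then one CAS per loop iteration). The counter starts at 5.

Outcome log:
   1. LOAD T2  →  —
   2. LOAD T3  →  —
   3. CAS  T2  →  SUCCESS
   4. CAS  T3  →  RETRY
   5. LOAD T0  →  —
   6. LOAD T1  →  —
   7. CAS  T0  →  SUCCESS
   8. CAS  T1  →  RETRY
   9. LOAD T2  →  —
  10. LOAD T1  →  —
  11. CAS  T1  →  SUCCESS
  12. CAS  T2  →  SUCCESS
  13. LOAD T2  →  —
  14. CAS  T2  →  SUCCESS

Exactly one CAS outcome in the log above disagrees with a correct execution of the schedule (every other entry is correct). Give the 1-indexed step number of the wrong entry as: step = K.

step = 12

Correct run:
#1 T2 reads 5
#2 T3 reads 5
#3 T2 CAS(5→6) writes; counter now 6
#4 T3 CAS(5→6) fails; counter now 6
#5 T0 reads 6
#6 T1 reads 6
#7 T0 CAS(6→7) writes; counter now 7
#8 T1 CAS(6→7) fails; counter now 7
#9 T2 reads 7
#10 T1 reads 7
#11 T1 CAS(7→8) writes; counter now 8
#12 T2 CAS(7→8) fails; counter now 8
#13 T2 reads 8
#14 T2 CAS(8→9) writes; counter now 9
Mismatch at 12.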